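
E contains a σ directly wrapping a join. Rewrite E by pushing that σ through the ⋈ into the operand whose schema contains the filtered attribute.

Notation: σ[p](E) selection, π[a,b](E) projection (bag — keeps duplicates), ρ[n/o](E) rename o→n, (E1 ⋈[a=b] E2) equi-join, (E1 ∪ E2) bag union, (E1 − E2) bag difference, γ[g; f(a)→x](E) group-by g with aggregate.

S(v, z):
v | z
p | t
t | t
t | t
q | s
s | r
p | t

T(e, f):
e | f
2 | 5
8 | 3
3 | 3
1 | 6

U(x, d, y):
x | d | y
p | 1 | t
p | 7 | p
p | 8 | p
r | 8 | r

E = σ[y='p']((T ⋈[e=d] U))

σ filters on y, owned by the right side.
E' = (T ⋈[e=d] σ[y='p'](U))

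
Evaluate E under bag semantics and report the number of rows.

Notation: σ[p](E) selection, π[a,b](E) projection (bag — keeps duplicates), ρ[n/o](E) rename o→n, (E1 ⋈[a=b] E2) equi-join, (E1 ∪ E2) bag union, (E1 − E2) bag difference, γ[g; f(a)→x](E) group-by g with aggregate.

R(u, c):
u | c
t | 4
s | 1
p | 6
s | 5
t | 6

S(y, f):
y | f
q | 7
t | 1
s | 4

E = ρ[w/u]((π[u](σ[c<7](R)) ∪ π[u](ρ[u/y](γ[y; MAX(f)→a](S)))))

Stepwise |·|:
  R → 5
  σ[c<7](R) → 5
  π[u](σ[c<7](R)) → 5
  S → 3
  γ[y; MAX(f)→a](S) → 3
  ρ[u/y](γ[y; MAX(f)→a](S)) → 3
  π[u](ρ[u/y](γ[y; MAX(f)→a](S))) → 3
  (π[u](σ[c<7](R)) ∪ π[u](ρ[u/y](γ[y; MAX(f)→a](S)))) → 8
  ρ[w/u]((π[u](σ[c<7](R)) ∪ π[u](ρ[u/y](γ[y; MAX(f)→a](S))))) → 8

|E| = 8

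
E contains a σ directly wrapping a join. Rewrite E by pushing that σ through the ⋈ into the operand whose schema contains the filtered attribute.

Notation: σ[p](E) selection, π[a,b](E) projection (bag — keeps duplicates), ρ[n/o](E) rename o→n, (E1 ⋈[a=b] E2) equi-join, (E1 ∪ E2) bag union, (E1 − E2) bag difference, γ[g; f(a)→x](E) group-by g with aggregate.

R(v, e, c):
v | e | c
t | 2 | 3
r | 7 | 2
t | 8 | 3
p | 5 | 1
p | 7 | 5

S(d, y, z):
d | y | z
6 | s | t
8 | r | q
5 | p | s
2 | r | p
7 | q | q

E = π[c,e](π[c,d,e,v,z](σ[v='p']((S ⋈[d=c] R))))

σ filters on v, owned by the right side.
E' = π[c,e](π[c,d,e,v,z]((S ⋈[d=c] σ[v='p'](R))))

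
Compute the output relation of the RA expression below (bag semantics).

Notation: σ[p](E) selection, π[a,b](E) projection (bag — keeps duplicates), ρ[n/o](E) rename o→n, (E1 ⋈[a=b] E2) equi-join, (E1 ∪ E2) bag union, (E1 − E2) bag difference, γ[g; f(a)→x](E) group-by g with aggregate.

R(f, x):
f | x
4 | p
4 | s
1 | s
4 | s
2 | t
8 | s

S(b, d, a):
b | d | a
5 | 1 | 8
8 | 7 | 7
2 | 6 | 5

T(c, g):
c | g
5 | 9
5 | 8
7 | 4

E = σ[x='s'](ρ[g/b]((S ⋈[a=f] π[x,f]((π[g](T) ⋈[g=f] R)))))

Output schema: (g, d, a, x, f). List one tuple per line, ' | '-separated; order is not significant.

Row counts bottom-up:
  S → 3
  T → 3
  π[g](T) → 3
  R → 6
  (π[g](T) ⋈[g=f] R) → 4
  π[x,f]((π[g](T) ⋈[g=f] R)) → 4
  (S ⋈[a=f] π[x,f]((π[g](T) ⋈[g=f] R))) → 1
  ρ[g/b]((S ⋈[a=f] π[x,f]((π[g](T) ⋈[g=f] R)))) → 1
  σ[x='s'](ρ[g/b]((S ⋈[a=f] π[x,f]((π[g](T) ⋈[g=f] R))))) → 1

== RESULT ==
g | d | a | x | f
5 | 1 | 8 | s | 8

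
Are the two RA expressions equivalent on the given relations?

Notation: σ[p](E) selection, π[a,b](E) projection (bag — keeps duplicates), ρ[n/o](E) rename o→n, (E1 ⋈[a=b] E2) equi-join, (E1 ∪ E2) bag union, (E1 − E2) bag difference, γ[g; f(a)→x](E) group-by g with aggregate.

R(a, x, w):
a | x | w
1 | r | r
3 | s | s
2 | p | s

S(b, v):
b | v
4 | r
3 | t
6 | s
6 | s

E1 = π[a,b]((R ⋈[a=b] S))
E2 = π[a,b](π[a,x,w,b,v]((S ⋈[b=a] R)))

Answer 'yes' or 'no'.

E1 stepwise |·|:
  R → 3
  S → 4
  (R ⋈[a=b] S) → 1
  π[a,b]((R ⋈[a=b] S)) → 1
E2 stepwise |·|:
  S → 4
  R → 3
  (S ⋈[b=a] R) → 1
  π[a,x,w,b,v]((S ⋈[b=a] R)) → 1
  π[a,b](π[a,x,w,b,v]((S ⋈[b=a] R))) → 1

E1 and E2 produce the same multiset:
a | b
3 | 3

yes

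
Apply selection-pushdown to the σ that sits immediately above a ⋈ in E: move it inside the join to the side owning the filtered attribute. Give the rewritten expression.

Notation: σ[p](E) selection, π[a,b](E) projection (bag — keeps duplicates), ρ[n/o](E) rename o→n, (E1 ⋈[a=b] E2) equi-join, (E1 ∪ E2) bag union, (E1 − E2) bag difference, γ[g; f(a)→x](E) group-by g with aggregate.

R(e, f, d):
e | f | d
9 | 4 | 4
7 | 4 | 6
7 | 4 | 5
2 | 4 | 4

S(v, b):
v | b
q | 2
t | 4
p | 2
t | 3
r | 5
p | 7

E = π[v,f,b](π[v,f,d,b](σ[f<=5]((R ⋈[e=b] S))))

σ filters on f, owned by the left side.
E' = π[v,f,b](π[v,f,d,b]((σ[f<=5](R) ⋈[e=b] S)))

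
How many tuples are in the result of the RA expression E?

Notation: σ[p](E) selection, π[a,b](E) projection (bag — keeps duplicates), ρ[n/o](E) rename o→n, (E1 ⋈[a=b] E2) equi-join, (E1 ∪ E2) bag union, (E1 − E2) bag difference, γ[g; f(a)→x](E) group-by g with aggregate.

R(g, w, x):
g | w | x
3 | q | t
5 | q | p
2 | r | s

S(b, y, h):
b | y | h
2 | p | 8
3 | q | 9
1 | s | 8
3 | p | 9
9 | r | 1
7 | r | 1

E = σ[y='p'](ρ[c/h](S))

Row counts bottom-up:
  S → 6
  ρ[c/h](S) → 6
  σ[y='p'](ρ[c/h](S)) → 2

|E| = 2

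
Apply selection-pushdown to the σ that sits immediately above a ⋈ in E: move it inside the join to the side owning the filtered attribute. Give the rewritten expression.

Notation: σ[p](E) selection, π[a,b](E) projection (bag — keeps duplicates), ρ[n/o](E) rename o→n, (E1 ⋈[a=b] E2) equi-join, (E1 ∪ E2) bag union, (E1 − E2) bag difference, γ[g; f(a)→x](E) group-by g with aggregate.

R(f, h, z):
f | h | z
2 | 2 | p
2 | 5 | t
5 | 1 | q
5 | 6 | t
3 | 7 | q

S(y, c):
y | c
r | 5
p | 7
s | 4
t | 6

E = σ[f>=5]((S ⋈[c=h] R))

σ filters on f, owned by the right side.
E' = (S ⋈[c=h] σ[f>=5](R))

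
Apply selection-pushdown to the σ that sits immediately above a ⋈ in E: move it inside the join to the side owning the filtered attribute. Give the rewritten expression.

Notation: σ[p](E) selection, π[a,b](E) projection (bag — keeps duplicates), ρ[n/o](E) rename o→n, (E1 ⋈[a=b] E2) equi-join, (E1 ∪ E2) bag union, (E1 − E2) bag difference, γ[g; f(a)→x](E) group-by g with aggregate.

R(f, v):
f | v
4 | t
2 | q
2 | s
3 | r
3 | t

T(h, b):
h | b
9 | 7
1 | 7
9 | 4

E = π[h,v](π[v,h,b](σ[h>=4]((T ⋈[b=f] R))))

σ filters on h, owned by the left side.
E' = π[h,v](π[v,h,b]((σ[h>=4](T) ⋈[b=f] R)))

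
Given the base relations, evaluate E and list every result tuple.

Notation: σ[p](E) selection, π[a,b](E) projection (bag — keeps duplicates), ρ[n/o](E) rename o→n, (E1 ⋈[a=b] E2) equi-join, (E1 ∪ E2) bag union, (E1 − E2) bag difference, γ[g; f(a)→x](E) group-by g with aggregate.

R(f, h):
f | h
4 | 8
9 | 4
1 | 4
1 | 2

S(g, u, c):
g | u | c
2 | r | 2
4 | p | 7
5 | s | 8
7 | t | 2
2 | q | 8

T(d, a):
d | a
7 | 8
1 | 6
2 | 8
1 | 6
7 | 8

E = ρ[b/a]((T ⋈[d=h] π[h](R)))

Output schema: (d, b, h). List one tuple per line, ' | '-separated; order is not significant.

Per-node cardinality:
  T → 5
  R → 4
  π[h](R) → 4
  (T ⋈[d=h] π[h](R)) → 1
  ρ[b/a]((T ⋈[d=h] π[h](R))) → 1

== RESULT ==
d | b | h
2 | 8 | 2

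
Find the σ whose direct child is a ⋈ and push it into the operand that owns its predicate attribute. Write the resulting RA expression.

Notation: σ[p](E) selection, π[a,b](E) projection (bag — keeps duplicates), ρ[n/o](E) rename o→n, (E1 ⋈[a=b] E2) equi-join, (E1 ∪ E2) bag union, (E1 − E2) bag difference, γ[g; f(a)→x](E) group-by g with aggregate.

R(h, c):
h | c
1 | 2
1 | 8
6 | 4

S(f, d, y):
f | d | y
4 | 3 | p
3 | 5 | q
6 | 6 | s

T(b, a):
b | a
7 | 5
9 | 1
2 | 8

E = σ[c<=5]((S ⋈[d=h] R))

σ filters on c, owned by the right side.
E' = (S ⋈[d=h] σ[c<=5](R))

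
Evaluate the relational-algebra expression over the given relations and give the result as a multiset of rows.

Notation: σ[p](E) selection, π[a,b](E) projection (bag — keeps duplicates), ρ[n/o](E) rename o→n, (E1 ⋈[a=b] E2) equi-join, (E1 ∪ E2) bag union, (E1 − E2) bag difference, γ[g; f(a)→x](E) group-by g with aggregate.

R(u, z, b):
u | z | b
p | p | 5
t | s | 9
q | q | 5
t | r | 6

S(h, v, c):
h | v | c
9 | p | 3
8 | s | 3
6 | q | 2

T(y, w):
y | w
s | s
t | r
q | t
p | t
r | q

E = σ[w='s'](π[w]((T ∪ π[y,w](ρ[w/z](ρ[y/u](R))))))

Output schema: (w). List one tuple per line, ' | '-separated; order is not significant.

Row counts bottom-up:
  T → 5
  R → 4
  ρ[y/u](R) → 4
  ρ[w/z](ρ[y/u](R)) → 4
  π[y,w](ρ[w/z](ρ[y/u](R))) → 4
  (T ∪ π[y,w](ρ[w/z](ρ[y/u](R)))) → 9
  π[w]((T ∪ π[y,w](ρ[w/z](ρ[y/u](R))))) → 9
  σ[w='s'](π[w]((T ∪ π[y,w](ρ[w/z](ρ[y/u](R)))))) → 2

== RESULT ==
w
s
s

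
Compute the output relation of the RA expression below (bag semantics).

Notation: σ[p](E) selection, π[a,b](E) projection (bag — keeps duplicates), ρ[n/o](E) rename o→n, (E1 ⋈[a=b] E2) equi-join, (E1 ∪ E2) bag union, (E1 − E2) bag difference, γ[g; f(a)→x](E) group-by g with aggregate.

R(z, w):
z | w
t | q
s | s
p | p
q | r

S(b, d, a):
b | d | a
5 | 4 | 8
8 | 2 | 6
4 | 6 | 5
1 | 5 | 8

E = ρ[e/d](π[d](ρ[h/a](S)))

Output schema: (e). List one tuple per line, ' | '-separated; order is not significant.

Per-node cardinality:
  S → 4
  ρ[h/a](S) → 4
  π[d](ρ[h/a](S)) → 4
  ρ[e/d](π[d](ρ[h/a](S))) → 4

== RESULT ==
e
2
4
5
6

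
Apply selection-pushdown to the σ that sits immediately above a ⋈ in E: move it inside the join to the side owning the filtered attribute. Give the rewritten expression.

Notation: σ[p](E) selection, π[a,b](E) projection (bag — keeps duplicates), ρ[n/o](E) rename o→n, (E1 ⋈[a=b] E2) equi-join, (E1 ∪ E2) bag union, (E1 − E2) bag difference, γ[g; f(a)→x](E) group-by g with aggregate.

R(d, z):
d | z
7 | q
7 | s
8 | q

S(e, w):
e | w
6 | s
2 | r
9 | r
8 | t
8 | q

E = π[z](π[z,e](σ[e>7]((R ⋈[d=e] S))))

σ filters on e, owned by the right side.
E' = π[z](π[z,e]((R ⋈[d=e] σ[e>7](S))))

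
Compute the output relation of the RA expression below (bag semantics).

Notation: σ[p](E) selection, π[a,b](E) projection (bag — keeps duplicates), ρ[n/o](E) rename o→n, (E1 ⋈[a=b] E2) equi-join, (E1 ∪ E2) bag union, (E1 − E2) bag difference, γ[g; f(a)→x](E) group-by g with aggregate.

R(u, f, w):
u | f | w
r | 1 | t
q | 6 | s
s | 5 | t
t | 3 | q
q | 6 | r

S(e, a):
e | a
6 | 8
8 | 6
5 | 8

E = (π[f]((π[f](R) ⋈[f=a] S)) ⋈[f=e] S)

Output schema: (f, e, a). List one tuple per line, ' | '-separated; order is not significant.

Per-node cardinality:
  R → 5
  π[f](R) → 5
  S → 3
  (π[f](R) ⋈[f=a] S) → 2
  π[f]((π[f](R) ⋈[f=a] S)) → 2
  S → 3
  (π[f]((π[f](R) ⋈[f=a] S)) ⋈[f=e] S) → 2

== RESULT ==
f | e | a
6 | 6 | 8
6 | 6 | 8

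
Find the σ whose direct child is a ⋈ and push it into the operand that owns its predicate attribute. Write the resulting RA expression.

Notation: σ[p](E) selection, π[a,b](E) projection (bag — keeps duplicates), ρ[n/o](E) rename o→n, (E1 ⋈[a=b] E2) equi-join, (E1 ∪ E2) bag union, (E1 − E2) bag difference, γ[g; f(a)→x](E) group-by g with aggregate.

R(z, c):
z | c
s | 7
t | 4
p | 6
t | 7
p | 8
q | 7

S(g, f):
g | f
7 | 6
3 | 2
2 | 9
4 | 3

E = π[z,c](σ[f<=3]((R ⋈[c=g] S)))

σ filters on f, owned by the right side.
E' = π[z,c]((R ⋈[c=g] σ[f<=3](S)))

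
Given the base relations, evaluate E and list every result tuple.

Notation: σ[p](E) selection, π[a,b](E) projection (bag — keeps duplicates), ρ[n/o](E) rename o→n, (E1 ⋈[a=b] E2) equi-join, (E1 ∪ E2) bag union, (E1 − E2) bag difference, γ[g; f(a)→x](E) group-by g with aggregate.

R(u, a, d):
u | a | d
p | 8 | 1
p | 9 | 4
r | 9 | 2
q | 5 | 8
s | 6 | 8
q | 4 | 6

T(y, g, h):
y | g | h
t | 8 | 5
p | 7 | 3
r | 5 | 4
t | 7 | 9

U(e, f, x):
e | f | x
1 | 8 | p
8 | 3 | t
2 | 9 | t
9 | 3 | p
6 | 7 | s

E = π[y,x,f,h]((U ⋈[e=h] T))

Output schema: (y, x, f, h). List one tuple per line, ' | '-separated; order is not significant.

Subexpression sizes:
  U → 5
  T → 4
  (U ⋈[e=h] T) → 1
  π[y,x,f,h]((U ⋈[e=h] T)) → 1

== RESULT ==
y | x | f | h
t | p | 3 | 9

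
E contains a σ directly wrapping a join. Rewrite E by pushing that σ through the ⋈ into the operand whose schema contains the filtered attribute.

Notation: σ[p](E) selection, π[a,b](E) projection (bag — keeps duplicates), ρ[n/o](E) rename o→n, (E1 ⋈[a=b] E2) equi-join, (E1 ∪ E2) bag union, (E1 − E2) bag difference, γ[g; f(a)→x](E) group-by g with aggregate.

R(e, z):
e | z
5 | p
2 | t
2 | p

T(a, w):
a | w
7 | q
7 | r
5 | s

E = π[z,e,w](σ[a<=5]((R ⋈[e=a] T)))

σ filters on a, owned by the right side.
E' = π[z,e,w]((R ⋈[e=a] σ[a<=5](T)))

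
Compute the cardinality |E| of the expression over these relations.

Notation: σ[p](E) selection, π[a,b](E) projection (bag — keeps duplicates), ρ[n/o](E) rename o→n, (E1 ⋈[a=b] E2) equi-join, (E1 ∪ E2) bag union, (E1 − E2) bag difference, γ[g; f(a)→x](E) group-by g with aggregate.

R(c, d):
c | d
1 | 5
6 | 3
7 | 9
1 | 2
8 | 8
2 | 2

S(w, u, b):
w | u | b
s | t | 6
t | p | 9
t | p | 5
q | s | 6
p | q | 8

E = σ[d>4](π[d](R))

Stepwise |·|:
  R → 6
  π[d](R) → 6
  σ[d>4](π[d](R)) → 3

|E| = 3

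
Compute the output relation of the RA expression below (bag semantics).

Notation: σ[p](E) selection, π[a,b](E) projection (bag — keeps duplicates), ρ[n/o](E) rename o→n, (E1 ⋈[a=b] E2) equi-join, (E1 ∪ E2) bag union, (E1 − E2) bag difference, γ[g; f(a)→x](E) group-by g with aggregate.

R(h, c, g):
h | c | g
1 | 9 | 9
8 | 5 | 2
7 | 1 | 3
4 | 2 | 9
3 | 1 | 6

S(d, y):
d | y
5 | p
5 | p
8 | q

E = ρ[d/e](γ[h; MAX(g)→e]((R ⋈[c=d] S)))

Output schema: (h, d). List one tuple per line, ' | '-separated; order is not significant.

Per-node cardinality:
  R → 5
  S → 3
  (R ⋈[c=d] S) → 2
  γ[h; MAX(g)→e]((R ⋈[c=d] S)) → 1
  ρ[d/e](γ[h; MAX(g)→e]((R ⋈[c=d] S))) → 1

== RESULT ==
h | d
8 | 2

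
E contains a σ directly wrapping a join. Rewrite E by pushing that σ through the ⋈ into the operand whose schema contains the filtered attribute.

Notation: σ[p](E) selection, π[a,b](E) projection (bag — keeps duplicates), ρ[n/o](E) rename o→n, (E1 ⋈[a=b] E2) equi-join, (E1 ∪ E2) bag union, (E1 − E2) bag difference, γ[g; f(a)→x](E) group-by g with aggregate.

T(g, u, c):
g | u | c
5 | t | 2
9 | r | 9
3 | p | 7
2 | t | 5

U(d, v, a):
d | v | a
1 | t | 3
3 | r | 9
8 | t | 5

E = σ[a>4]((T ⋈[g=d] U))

σ filters on a, owned by the right side.
E' = (T ⋈[g=d] σ[a>4](U))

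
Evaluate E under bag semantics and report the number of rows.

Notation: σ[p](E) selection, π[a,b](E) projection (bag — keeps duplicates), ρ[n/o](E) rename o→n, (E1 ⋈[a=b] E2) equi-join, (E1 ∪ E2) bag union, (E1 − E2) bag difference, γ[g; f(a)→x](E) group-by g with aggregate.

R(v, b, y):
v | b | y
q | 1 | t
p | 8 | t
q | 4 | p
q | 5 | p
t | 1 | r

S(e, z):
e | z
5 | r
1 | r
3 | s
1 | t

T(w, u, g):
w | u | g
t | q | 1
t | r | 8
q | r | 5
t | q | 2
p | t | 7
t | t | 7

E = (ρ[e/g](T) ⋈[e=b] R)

Subexpression sizes:
  T → 6
  ρ[e/g](T) → 6
  R → 5
  (ρ[e/g](T) ⋈[e=b] R) → 4

|E| = 4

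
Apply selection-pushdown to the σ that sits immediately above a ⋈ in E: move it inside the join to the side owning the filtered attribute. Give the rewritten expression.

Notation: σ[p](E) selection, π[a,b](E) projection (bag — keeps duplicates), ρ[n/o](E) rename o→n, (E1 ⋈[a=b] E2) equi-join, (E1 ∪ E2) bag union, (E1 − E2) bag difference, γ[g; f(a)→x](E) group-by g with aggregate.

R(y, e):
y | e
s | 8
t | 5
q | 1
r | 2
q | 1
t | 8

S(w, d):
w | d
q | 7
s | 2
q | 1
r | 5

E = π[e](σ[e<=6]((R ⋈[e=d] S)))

σ filters on e, owned by the left side.
E' = π[e]((σ[e<=6](R) ⋈[e=d] S))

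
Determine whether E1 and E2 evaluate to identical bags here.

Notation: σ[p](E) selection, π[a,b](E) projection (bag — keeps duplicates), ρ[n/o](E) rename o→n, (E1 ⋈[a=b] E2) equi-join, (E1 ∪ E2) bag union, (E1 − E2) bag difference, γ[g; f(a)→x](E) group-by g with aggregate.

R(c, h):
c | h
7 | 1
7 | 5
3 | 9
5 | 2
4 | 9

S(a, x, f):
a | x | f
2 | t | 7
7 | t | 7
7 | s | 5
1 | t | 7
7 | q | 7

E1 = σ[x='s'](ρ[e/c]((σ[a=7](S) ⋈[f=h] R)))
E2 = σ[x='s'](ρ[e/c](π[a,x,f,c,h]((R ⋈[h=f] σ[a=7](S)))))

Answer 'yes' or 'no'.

E1 row counts bottom-up:
  S → 5
  σ[a=7](S) → 3
  R → 5
  (σ[a=7](S) ⋈[f=h] R) → 1
  ρ[e/c]((σ[a=7](S) ⋈[f=h] R)) → 1
  σ[x='s'](ρ[e/c]((σ[a=7](S) ⋈[f=h] R))) → 1
E2 row counts bottom-up:
  R → 5
  S → 5
  σ[a=7](S) → 3
  (R ⋈[h=f] σ[a=7](S)) → 1
  π[a,x,f,c,h]((R ⋈[h=f] σ[a=7](S))) → 1
  ρ[e/c](π[a,x,f,c,h]((R ⋈[h=f] σ[a=7](S)))) → 1
  σ[x='s'](ρ[e/c](π[a,x,f,c,h]((R ⋈[h=f] σ[a=7](S))))) → 1

E1 and E2 produce the same multiset:
a | x | f | e | h
7 | s | 5 | 7 | 5

yes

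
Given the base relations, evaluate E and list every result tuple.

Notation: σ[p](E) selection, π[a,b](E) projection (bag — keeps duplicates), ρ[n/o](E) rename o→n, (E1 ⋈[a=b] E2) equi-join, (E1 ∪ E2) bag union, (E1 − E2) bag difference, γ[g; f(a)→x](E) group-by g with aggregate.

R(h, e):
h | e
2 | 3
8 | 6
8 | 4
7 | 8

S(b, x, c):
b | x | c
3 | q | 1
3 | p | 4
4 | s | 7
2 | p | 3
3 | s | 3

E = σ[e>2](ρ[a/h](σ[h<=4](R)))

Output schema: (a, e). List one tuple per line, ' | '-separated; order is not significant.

Subexpression sizes:
  R → 4
  σ[h<=4](R) → 1
  ρ[a/h](σ[h<=4](R)) → 1
  σ[e>2](ρ[a/h](σ[h<=4](R))) → 1

== RESULT ==
a | e
2 | 3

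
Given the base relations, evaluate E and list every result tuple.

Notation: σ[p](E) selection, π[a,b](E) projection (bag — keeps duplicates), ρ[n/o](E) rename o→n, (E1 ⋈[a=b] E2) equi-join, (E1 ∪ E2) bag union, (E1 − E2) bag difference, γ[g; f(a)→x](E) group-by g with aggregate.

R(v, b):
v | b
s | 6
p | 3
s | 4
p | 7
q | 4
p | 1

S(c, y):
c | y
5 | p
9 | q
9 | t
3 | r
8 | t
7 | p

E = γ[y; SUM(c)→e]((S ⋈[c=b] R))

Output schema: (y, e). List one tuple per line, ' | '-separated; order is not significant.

Subexpression sizes:
  S → 6
  R → 6
  (S ⋈[c=b] R) → 2
  γ[y; SUM(c)→e]((S ⋈[c=b] R)) → 2

== RESULT ==
y | e
p | 7
r | 3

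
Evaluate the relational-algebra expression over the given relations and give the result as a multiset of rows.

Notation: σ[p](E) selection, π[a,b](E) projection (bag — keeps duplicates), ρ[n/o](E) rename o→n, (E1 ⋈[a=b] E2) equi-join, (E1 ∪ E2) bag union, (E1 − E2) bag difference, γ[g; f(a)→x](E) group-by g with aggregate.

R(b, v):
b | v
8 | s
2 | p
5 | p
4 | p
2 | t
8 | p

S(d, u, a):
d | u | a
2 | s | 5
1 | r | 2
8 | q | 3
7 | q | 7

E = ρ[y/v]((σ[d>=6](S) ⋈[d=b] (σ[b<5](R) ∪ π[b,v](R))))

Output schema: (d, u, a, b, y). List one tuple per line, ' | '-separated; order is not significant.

Row counts bottom-up:
  S → 4
  σ[d>=6](S) → 2
  R → 6
  σ[b<5](R) → 3
  R → 6
  π[b,v](R) → 6
  (σ[b<5](R) ∪ π[b,v](R)) → 9
  (σ[d>=6](S) ⋈[d=b] (σ[b<5](R) ∪ π[b,v](R))) → 2
  ρ[y/v]((σ[d>=6](S) ⋈[d=b] (σ[b<5](R) ∪ π[b,v](R)))) → 2

== RESULT ==
d | u | a | b | y
8 | q | 3 | 8 | p
8 | q | 3 | 8 | s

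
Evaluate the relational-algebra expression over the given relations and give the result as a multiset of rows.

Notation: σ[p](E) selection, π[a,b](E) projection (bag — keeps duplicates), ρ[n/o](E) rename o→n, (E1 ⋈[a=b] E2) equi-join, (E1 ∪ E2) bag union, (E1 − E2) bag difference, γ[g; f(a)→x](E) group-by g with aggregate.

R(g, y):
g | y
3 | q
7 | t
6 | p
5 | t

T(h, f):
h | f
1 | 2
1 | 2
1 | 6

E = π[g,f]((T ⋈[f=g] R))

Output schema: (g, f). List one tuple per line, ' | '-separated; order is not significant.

Row counts bottom-up:
  T → 3
  R → 4
  (T ⋈[f=g] R) → 1
  π[g,f]((T ⋈[f=g] R)) → 1

== RESULT ==
g | f
6 | 6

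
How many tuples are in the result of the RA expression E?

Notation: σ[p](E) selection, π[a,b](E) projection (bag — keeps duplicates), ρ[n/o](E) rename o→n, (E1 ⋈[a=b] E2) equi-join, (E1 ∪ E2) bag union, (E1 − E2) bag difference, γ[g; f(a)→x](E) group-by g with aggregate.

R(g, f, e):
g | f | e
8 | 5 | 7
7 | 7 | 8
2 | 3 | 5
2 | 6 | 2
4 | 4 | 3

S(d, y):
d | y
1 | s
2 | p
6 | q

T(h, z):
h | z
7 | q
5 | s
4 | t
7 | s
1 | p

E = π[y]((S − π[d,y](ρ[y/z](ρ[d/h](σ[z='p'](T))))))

Stepwise |·|:
  S → 3
  T → 5
  σ[z='p'](T) → 1
  ρ[d/h](σ[z='p'](T)) → 1
  ρ[y/z](ρ[d/h](σ[z='p'](T))) → 1
  π[d,y](ρ[y/z](ρ[d/h](σ[z='p'](T)))) → 1
  (S − π[d,y](ρ[y/z](ρ[d/h](σ[z='p'](T))))) → 3
  π[y]((S − π[d,y](ρ[y/z](ρ[d/h](σ[z='p'](T)))))) → 3

|E| = 3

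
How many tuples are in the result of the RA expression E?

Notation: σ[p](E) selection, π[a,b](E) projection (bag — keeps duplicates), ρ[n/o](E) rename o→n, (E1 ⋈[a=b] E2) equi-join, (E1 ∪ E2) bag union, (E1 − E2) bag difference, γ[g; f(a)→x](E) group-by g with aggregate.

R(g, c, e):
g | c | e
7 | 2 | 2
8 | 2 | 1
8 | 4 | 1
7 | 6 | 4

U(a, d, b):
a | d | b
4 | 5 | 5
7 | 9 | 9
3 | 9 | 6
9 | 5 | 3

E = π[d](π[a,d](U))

Stepwise |·|:
  U → 4
  π[a,d](U) → 4
  π[d](π[a,d](U)) → 4

|E| = 4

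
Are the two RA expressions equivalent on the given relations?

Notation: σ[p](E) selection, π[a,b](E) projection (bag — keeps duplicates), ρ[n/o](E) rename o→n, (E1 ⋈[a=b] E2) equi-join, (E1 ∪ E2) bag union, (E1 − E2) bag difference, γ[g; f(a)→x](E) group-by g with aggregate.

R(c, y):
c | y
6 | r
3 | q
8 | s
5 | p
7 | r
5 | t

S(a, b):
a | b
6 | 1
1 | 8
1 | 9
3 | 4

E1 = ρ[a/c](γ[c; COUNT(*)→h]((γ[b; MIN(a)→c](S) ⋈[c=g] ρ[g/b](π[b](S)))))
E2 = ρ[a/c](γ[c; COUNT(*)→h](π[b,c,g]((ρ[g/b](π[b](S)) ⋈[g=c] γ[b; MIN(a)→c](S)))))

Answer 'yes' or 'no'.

E1 subexpression sizes:
  S → 4
  γ[b; MIN(a)→c](S) → 4
  S → 4
  π[b](S) → 4
  ρ[g/b](π[b](S)) → 4
  (γ[b; MIN(a)→c](S) ⋈[c=g] ρ[g/b](π[b](S))) → 2
  γ[c; COUNT(*)→h]((γ[b; MIN(a)→c](S) ⋈[c=g] ρ[g/b](π[b](S)))) → 1
  ρ[a/c](γ[c; COUNT(*)→h]((γ[b; MIN(a)→c](S) ⋈[c=g] ρ[g/b](π[b](S))))) → 1
E2 subexpression sizes:
  S → 4
  π[b](S) → 4
  ρ[g/b](π[b](S)) → 4
  S → 4
  γ[b; MIN(a)→c](S) → 4
  (ρ[g/b](π[b](S)) ⋈[g=c] γ[b; MIN(a)→c](S)) → 2
  π[b,c,g]((ρ[g/b](π[b](S)) ⋈[g=c] γ[b; MIN(a)→c](S))) → 2
  γ[c; COUNT(*)→h](π[b,c,g]((ρ[g/b](π[b](S)) ⋈[g=c] γ[b; MIN(a)→c](S)))) → 1
  ρ[a/c](γ[c; COUNT(*)→h](π[b,c,g]((ρ[g/b](π[b](S)) ⋈[g=c] γ[b; MIN(a)→c](S))))) → 1

E1 and E2 produce the same multiset:
a | h
1 | 2

yes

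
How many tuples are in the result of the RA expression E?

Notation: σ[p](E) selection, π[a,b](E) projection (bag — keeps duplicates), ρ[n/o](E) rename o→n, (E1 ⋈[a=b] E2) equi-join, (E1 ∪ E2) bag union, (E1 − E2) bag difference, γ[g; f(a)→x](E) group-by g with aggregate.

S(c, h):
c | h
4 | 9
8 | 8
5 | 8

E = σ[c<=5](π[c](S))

Subexpression sizes:
  S → 3
  π[c](S) → 3
  σ[c<=5](π[c](S)) → 2

|E| = 2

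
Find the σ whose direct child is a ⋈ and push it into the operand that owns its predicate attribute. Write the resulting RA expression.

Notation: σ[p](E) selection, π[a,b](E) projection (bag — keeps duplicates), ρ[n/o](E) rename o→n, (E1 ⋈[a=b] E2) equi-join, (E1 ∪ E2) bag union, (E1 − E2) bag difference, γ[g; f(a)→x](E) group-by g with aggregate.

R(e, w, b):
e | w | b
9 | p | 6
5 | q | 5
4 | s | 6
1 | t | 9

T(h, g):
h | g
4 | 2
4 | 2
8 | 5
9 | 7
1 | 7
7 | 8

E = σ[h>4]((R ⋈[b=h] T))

σ filters on h, owned by the right side.
E' = (R ⋈[b=h] σ[h>4](T))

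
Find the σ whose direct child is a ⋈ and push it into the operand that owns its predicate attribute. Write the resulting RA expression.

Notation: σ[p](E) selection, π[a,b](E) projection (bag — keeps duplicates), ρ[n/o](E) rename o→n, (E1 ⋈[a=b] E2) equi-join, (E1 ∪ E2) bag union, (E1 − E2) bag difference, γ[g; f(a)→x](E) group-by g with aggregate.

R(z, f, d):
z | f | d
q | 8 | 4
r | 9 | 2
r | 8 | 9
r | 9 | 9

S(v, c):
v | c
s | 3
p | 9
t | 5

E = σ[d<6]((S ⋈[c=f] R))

σ filters on d, owned by the right side.
E' = (S ⋈[c=f] σ[d<6](R))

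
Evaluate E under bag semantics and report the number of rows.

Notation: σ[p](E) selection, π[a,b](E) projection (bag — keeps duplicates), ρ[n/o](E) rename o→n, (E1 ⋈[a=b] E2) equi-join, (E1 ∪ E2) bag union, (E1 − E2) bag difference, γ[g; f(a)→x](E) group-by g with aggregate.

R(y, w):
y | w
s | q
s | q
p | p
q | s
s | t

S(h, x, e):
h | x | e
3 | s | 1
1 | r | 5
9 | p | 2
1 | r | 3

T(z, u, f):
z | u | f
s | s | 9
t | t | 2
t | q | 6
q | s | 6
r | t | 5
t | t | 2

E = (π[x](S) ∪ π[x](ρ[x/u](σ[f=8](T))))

Subexpression sizes:
  S → 4
  π[x](S) → 4
  T → 6
  σ[f=8](T) → 0
  ρ[x/u](σ[f=8](T)) → 0
  π[x](ρ[x/u](σ[f=8](T))) → 0
  (π[x](S) ∪ π[x](ρ[x/u](σ[f=8](T)))) → 4

|E| = 4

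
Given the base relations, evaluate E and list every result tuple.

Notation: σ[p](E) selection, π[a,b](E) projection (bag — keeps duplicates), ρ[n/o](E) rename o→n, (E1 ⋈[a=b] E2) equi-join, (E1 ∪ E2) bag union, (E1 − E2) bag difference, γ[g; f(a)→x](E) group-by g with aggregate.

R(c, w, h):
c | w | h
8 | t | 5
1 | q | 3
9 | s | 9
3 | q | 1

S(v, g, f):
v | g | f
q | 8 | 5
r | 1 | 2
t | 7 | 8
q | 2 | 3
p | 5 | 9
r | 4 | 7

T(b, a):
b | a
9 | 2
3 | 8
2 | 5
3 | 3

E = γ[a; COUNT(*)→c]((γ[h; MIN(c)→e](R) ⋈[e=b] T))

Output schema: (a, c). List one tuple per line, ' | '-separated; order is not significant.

Per-node cardinality:
  R → 4
  γ[h; MIN(c)→e](R) → 4
  T → 4
  (γ[h; MIN(c)→e](R) ⋈[e=b] T) → 3
  γ[a; COUNT(*)→c]((γ[h; MIN(c)→e](R) ⋈[e=b] T)) → 3

== RESULT ==
a | c
2 | 1
3 | 1
8 | 1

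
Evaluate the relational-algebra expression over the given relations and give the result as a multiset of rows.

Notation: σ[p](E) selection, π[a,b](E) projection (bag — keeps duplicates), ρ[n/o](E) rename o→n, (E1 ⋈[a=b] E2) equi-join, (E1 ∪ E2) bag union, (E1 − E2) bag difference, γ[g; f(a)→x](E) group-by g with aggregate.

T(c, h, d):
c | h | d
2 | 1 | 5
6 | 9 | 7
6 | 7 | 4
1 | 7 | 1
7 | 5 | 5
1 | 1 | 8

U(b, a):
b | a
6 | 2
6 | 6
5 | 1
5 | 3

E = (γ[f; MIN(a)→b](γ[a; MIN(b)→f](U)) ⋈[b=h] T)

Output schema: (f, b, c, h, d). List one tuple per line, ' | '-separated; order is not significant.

Subexpression sizes:
  U → 4
  γ[a; MIN(b)→f](U) → 4
  γ[f; MIN(a)→b](γ[a; MIN(b)→f](U)) → 2
  T → 6
  (γ[f; MIN(a)→b](γ[a; MIN(b)→f](U)) ⋈[b=h] T) → 2

== RESULT ==
f | b | c | h | d
5 | 1 | 1 | 1 | 8
5 | 1 | 2 | 1 | 5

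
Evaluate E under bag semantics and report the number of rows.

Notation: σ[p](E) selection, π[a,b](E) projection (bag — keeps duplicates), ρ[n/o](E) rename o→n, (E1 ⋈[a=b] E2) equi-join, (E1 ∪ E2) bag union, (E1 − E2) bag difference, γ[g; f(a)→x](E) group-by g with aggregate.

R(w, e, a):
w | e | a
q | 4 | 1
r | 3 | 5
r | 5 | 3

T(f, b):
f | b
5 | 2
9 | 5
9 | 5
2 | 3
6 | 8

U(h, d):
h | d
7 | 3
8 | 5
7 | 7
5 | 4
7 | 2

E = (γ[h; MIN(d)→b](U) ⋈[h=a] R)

Per-node cardinality:
  U → 5
  γ[h; MIN(d)→b](U) → 3
  R → 3
  (γ[h; MIN(d)→b](U) ⋈[h=a] R) → 1

|E| = 1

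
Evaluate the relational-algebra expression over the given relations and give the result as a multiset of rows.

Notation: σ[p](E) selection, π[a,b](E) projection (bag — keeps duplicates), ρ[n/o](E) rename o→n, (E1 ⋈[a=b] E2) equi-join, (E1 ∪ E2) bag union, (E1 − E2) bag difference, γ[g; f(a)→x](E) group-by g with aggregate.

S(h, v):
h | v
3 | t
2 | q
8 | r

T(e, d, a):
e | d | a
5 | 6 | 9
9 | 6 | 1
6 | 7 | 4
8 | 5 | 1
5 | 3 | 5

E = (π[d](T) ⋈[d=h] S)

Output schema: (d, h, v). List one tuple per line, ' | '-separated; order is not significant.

Stepwise |·|:
  T → 5
  π[d](T) → 5
  S → 3
  (π[d](T) ⋈[d=h] S) → 1

== RESULT ==
d | h | v
3 | 3 | t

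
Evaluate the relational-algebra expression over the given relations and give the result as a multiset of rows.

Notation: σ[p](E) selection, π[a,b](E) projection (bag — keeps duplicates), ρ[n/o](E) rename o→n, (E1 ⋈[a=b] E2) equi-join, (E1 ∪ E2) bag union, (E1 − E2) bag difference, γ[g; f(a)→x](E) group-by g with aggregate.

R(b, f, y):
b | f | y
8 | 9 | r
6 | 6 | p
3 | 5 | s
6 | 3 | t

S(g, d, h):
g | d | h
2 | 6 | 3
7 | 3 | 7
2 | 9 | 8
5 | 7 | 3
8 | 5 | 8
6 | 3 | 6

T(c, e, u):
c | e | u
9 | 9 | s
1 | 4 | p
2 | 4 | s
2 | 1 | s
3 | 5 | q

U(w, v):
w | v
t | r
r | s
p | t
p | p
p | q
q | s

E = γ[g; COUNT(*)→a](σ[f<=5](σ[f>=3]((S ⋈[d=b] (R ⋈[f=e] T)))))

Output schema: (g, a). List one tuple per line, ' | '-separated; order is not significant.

Subexpression sizes:
  S → 6
  R → 4
  T → 5
  (R ⋈[f=e] T) → 2
  (S ⋈[d=b] (R ⋈[f=e] T)) → 2
  σ[f>=3]((S ⋈[d=b] (R ⋈[f=e] T))) → 2
  σ[f<=5](σ[f>=3]((S ⋈[d=b] (R ⋈[f=e] T)))) → 2
  γ[g; COUNT(*)→a](σ[f<=5](σ[f>=3]((S ⋈[d=b] (R ⋈[f=e] T))))) → 2

== RESULT ==
g | a
6 | 1
7 | 1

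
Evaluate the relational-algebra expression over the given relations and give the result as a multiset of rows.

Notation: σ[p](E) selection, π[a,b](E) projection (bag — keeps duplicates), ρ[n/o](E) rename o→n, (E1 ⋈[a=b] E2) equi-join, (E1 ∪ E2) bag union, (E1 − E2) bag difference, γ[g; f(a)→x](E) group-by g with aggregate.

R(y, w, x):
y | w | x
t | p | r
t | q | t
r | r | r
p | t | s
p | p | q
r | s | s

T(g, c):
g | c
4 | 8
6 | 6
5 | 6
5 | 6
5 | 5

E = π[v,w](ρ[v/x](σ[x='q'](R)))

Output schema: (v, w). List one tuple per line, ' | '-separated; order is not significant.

Per-node cardinality:
  R → 6
  σ[x='q'](R) → 1
  ρ[v/x](σ[x='q'](R)) → 1
  π[v,w](ρ[v/x](σ[x='q'](R))) → 1

== RESULT ==
v | w
q | p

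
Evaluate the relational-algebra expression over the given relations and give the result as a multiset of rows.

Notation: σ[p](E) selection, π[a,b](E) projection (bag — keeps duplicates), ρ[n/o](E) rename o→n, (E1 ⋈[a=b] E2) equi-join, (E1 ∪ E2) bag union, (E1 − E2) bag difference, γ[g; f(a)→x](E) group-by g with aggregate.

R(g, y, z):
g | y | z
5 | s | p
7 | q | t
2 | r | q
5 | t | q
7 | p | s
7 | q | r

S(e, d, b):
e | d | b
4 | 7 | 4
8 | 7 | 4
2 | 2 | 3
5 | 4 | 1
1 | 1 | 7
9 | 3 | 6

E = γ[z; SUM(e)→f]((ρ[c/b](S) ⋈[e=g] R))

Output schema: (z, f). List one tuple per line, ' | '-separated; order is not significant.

Stepwise |·|:
  S → 6
  ρ[c/b](S) → 6
  R → 6
  (ρ[c/b](S) ⋈[e=g] R) → 3
  γ[z; SUM(e)→f]((ρ[c/b](S) ⋈[e=g] R)) → 2

== RESULT ==
z | f
p | 5
q | 7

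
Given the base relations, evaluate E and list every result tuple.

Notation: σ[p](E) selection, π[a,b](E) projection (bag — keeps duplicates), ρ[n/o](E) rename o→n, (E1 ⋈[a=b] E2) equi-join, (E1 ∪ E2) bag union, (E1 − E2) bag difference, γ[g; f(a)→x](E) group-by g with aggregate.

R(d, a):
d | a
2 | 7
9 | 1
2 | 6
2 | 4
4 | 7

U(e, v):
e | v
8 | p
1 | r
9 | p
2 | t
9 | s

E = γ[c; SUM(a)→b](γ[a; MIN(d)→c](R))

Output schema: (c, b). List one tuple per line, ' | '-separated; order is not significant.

Stepwise |·|:
  R → 5
  γ[a; MIN(d)→c](R) → 4
  γ[c; SUM(a)→b](γ[a; MIN(d)→c](R)) → 2

== RESULT ==
c | b
2 | 17
9 | 1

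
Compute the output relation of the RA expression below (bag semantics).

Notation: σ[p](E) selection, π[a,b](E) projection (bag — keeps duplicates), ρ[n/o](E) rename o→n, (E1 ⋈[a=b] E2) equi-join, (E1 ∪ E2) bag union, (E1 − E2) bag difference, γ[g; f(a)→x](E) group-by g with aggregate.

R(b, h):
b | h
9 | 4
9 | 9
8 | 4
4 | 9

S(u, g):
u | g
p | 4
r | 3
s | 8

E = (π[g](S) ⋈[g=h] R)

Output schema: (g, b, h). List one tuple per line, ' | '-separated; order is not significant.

Subexpression sizes:
  S → 3
  π[g](S) → 3
  R → 4
  (π[g](S) ⋈[g=h] R) → 2

== RESULT ==
g | b | h
4 | 8 | 4
4 | 9 | 4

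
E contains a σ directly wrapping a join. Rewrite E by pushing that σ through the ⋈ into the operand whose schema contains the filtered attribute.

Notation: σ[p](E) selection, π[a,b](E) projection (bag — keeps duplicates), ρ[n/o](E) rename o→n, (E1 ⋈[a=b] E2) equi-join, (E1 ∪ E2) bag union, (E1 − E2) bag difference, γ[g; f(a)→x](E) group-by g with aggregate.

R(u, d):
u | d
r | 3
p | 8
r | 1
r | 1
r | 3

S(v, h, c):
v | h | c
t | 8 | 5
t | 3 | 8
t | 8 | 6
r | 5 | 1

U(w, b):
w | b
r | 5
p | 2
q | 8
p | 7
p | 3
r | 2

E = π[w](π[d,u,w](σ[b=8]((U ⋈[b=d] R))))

σ filters on b, owned by the left side.
E' = π[w](π[d,u,w]((σ[b=8](U) ⋈[b=d] R)))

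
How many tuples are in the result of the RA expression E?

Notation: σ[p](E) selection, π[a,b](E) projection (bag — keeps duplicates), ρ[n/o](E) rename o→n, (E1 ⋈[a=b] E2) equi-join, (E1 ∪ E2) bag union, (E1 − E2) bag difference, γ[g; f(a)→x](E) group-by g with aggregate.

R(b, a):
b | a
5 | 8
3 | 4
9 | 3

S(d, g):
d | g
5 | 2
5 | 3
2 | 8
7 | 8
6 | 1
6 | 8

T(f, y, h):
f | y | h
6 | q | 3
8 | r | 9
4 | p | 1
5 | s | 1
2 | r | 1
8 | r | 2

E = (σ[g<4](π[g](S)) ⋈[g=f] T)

Stepwise |·|:
  S → 6
  π[g](S) → 6
  σ[g<4](π[g](S)) → 3
  T → 6
  (σ[g<4](π[g](S)) ⋈[g=f] T) → 1

|E| = 1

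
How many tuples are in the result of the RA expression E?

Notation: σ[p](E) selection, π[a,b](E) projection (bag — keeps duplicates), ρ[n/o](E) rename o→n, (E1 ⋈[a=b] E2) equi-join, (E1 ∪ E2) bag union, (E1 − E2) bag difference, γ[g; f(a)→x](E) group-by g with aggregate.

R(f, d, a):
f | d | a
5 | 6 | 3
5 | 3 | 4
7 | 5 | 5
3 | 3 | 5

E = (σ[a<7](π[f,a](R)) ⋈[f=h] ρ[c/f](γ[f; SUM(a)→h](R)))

Subexpression sizes:
  R → 4
  π[f,a](R) → 4
  σ[a<7](π[f,a](R)) → 4
  R → 4
  γ[f; SUM(a)→h](R) → 3
  ρ[c/f](γ[f; SUM(a)→h](R)) → 3
  (σ[a<7](π[f,a](R)) ⋈[f=h] ρ[c/f](γ[f; SUM(a)→h](R))) → 5

|E| = 5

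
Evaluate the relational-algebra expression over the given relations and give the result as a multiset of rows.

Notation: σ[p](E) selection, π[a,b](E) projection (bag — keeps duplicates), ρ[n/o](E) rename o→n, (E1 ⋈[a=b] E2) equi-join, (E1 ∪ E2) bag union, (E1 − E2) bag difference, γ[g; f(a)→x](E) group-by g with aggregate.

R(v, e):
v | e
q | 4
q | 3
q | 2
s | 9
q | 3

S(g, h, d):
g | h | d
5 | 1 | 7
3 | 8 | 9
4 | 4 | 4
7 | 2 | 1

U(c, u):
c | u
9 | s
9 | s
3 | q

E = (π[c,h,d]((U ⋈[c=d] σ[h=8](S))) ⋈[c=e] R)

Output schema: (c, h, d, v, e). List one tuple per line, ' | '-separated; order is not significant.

Row counts bottom-up:
  U → 3
  S → 4
  σ[h=8](S) → 1
  (U ⋈[c=d] σ[h=8](S)) → 2
  π[c,h,d]((U ⋈[c=d] σ[h=8](S))) → 2
  R → 5
  (π[c,h,d]((U ⋈[c=d] σ[h=8](S))) ⋈[c=e] R) → 2

== RESULT ==
c | h | d | v | e
9 | 8 | 9 | s | 9
9 | 8 | 9 | s | 9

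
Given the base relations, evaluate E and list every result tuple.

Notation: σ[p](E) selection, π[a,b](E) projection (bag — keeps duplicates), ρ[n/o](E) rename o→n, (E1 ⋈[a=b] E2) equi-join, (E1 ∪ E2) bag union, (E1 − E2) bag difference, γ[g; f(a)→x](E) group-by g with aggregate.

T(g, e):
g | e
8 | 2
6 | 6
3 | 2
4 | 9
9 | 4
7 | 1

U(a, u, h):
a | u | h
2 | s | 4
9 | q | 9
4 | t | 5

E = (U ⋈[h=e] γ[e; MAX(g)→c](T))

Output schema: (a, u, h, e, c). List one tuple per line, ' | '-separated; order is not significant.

Per-node cardinality:
  U → 3
  T → 6
  γ[e; MAX(g)→c](T) → 5
  (U ⋈[h=e] γ[e; MAX(g)→c](T)) → 2

== RESULT ==
a | u | h | e | c
2 | s | 4 | 4 | 9
9 | q | 9 | 9 | 4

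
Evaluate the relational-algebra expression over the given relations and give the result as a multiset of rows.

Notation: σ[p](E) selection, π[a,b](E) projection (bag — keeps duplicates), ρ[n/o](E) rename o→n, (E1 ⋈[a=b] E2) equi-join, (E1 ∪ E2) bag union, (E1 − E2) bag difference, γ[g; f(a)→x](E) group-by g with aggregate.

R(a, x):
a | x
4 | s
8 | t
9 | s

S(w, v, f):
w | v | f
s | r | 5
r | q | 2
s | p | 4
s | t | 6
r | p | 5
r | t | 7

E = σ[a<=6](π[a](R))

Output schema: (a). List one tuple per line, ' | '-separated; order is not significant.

Row counts bottom-up:
  R → 3
  π[a](R) → 3
  σ[a<=6](π[a](R)) → 1

== RESULT ==
a
4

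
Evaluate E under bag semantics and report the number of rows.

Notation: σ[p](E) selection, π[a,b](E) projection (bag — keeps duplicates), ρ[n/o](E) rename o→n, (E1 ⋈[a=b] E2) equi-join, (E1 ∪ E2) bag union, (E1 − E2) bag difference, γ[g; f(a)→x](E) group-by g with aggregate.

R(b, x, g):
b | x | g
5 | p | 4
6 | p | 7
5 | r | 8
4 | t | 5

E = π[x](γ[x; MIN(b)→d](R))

Per-node cardinality:
  R → 4
  γ[x; MIN(b)→d](R) → 3
  π[x](γ[x; MIN(b)→d](R)) → 3

|E| = 3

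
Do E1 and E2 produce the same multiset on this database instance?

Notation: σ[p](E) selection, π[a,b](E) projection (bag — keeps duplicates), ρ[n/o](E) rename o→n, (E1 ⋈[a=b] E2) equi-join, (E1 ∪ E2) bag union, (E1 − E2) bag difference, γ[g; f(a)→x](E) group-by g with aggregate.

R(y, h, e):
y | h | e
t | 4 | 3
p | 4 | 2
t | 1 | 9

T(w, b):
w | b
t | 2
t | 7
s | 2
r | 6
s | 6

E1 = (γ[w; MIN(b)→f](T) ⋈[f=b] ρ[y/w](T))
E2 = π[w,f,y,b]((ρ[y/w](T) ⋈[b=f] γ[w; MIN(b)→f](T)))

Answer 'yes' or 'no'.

E1 stepwise |·|:
  T → 5
  γ[w; MIN(b)→f](T) → 3
  T → 5
  ρ[y/w](T) → 5
  (γ[w; MIN(b)→f](T) ⋈[f=b] ρ[y/w](T)) → 6
E2 stepwise |·|:
  T → 5
  ρ[y/w](T) → 5
  T → 5
  γ[w; MIN(b)→f](T) → 3
  (ρ[y/w](T) ⋈[b=f] γ[w; MIN(b)→f](T)) → 6
  π[w,f,y,b]((ρ[y/w](T) ⋈[b=f] γ[w; MIN(b)→f](T))) → 6

E1 and E2 produce the same multiset:
w | f | y | b
r | 6 | r | 6
r | 6 | s | 6
s | 2 | s | 2
s | 2 | t | 2
t | 2 | s | 2
t | 2 | t | 2

yes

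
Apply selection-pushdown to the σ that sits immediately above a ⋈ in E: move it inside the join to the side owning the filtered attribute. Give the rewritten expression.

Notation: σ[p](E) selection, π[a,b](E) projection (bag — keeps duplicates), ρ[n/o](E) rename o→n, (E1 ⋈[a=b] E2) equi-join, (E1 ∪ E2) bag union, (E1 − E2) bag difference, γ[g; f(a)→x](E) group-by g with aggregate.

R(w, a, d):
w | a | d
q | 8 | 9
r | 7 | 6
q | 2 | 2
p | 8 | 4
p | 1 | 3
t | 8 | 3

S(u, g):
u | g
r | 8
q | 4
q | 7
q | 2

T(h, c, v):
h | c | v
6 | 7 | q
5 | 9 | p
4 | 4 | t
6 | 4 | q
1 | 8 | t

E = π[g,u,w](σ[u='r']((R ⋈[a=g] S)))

σ filters on u, owned by the right side.
E' = π[g,u,w]((R ⋈[a=g] σ[u='r'](S)))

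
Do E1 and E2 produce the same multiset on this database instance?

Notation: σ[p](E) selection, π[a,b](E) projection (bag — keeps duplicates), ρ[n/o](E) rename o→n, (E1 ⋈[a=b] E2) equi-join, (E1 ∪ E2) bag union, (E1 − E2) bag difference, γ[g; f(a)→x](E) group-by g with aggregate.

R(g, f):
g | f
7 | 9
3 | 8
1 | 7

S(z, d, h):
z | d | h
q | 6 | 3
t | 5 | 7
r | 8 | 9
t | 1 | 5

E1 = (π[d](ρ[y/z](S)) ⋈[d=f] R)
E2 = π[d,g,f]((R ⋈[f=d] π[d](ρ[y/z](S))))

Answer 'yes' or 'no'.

E1 subexpression sizes:
  S → 4
  ρ[y/z](S) → 4
  π[d](ρ[y/z](S)) → 4
  R → 3
  (π[d](ρ[y/z](S)) ⋈[d=f] R) → 1
E2 subexpression sizes:
  R → 3
  S → 4
  ρ[y/z](S) → 4
  π[d](ρ[y/z](S)) → 4
  (R ⋈[f=d] π[d](ρ[y/z](S))) → 1
  π[d,g,f]((R ⋈[f=d] π[d](ρ[y/z](S)))) → 1

E1 and E2 produce the same multiset:
d | g | f
8 | 3 | 8

yes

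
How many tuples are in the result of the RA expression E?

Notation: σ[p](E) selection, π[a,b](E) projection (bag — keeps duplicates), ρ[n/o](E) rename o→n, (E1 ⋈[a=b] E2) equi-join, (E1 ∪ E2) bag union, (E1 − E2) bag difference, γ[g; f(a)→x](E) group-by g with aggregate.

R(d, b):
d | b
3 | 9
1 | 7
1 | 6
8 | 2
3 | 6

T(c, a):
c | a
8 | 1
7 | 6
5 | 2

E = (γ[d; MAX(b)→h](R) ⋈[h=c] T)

Row counts bottom-up:
  R → 5
  γ[d; MAX(b)→h](R) → 3
  T → 3
  (γ[d; MAX(b)→h](R) ⋈[h=c] T) → 1

|E| = 1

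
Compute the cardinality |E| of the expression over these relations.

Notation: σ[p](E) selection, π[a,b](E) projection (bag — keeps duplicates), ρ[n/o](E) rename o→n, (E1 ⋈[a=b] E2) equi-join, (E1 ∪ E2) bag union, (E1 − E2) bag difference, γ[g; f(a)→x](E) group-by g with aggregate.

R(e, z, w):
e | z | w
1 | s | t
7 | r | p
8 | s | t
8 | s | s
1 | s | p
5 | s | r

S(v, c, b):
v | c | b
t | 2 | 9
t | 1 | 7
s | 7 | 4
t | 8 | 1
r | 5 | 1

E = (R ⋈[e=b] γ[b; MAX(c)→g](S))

Row counts bottom-up:
  R → 6
  S → 5
  γ[b; MAX(c)→g](S) → 4
  (R ⋈[e=b] γ[b; MAX(c)→g](S)) → 3

|E| = 3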